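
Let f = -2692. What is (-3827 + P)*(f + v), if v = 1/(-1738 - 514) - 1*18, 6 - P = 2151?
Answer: 9111661053/563 ≈ 1.6184e+7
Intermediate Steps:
P = -2145 (P = 6 - 1*2151 = 6 - 2151 = -2145)
v = -40537/2252 (v = 1/(-2252) - 18 = -1/2252 - 18 = -40537/2252 ≈ -18.000)
(-3827 + P)*(f + v) = (-3827 - 2145)*(-2692 - 40537/2252) = -5972*(-6102921/2252) = 9111661053/563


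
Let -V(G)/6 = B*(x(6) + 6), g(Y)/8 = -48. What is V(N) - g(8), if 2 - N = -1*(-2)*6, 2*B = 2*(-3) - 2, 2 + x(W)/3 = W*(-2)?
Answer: -480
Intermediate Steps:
x(W) = -6 - 6*W (x(W) = -6 + 3*(W*(-2)) = -6 + 3*(-2*W) = -6 - 6*W)
B = -4 (B = (2*(-3) - 2)/2 = (-6 - 2)/2 = (1/2)*(-8) = -4)
g(Y) = -384 (g(Y) = 8*(-48) = -384)
N = -10 (N = 2 - (-1*(-2))*6 = 2 - 2*6 = 2 - 1*12 = 2 - 12 = -10)
V(G) = -864 (V(G) = -(-24)*((-6 - 6*6) + 6) = -(-24)*((-6 - 36) + 6) = -(-24)*(-42 + 6) = -(-24)*(-36) = -6*144 = -864)
V(N) - g(8) = -864 - 1*(-384) = -864 + 384 = -480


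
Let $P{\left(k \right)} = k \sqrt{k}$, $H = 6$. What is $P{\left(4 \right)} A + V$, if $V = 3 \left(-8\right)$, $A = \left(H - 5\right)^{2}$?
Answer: $-16$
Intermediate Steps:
$P{\left(k \right)} = k^{\frac{3}{2}}$
$A = 1$ ($A = \left(6 - 5\right)^{2} = 1^{2} = 1$)
$V = -24$
$P{\left(4 \right)} A + V = 4^{\frac{3}{2}} \cdot 1 - 24 = 8 \cdot 1 - 24 = 8 - 24 = -16$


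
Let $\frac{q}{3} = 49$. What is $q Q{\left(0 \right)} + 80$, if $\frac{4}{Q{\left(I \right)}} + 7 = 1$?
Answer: $-18$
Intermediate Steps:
$q = 147$ ($q = 3 \cdot 49 = 147$)
$Q{\left(I \right)} = - \frac{2}{3}$ ($Q{\left(I \right)} = \frac{4}{-7 + 1} = \frac{4}{-6} = 4 \left(- \frac{1}{6}\right) = - \frac{2}{3}$)
$q Q{\left(0 \right)} + 80 = 147 \left(- \frac{2}{3}\right) + 80 = -98 + 80 = -18$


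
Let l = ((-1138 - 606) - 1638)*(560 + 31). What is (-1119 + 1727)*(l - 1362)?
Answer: -1216075392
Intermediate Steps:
l = -1998762 (l = (-1744 - 1638)*591 = -3382*591 = -1998762)
(-1119 + 1727)*(l - 1362) = (-1119 + 1727)*(-1998762 - 1362) = 608*(-2000124) = -1216075392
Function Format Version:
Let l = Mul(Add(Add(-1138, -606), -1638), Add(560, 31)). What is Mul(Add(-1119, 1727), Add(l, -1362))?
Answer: -1216075392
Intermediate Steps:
l = -1998762 (l = Mul(Add(-1744, -1638), 591) = Mul(-3382, 591) = -1998762)
Mul(Add(-1119, 1727), Add(l, -1362)) = Mul(Add(-1119, 1727), Add(-1998762, -1362)) = Mul(608, -2000124) = -1216075392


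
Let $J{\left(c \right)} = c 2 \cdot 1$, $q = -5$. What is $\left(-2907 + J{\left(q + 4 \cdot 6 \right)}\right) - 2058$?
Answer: $-4927$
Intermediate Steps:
$J{\left(c \right)} = 2 c$ ($J{\left(c \right)} = 2 c 1 = 2 c$)
$\left(-2907 + J{\left(q + 4 \cdot 6 \right)}\right) - 2058 = \left(-2907 + 2 \left(-5 + 4 \cdot 6\right)\right) - 2058 = \left(-2907 + 2 \left(-5 + 24\right)\right) - 2058 = \left(-2907 + 2 \cdot 19\right) - 2058 = \left(-2907 + 38\right) - 2058 = -2869 - 2058 = -4927$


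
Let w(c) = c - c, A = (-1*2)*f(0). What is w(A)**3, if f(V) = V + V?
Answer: 0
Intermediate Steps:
f(V) = 2*V
A = 0 (A = (-1*2)*(2*0) = -2*0 = 0)
w(c) = 0
w(A)**3 = 0**3 = 0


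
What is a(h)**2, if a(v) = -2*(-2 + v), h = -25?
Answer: 2916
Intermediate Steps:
a(v) = 4 - 2*v
a(h)**2 = (4 - 2*(-25))**2 = (4 + 50)**2 = 54**2 = 2916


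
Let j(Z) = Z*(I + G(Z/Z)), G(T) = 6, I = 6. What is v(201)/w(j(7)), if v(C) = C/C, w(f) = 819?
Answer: 1/819 ≈ 0.0012210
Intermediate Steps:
j(Z) = 12*Z (j(Z) = Z*(6 + 6) = Z*12 = 12*Z)
v(C) = 1
v(201)/w(j(7)) = 1/819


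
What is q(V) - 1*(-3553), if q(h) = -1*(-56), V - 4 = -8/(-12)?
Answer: 3609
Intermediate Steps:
V = 14/3 (V = 4 - 8/(-12) = 4 - 8*(-1/12) = 4 + ⅔ = 14/3 ≈ 4.6667)
q(h) = 56
q(V) - 1*(-3553) = 56 - 1*(-3553) = 56 + 3553 = 3609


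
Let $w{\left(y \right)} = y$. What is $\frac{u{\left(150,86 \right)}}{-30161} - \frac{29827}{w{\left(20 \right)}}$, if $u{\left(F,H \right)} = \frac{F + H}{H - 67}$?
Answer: $- \frac{17092635513}{11461180} \approx -1491.3$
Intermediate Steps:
$u{\left(F,H \right)} = \frac{F + H}{-67 + H}$
$\frac{u{\left(150,86 \right)}}{-30161} - \frac{29827}{w{\left(20 \right)}} = \frac{\frac{1}{-67 + 86} \left(150 + 86\right)}{-30161} - \frac{29827}{20} = \frac{1}{19} \cdot 236 \left(- \frac{1}{30161}\right) - \frac{29827}{20} = \frac{236}{19} \left(- \frac{1}{30161}\right) - \frac{29827}{20} = - \frac{236}{573059} - \frac{29827}{20} = - \frac{17092635513}{11461180}$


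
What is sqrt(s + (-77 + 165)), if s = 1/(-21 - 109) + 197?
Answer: sqrt(4816370)/130 ≈ 16.882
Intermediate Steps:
s = 25609/130 (s = 1/(-130) + 197 = -1/130 + 197 = 25609/130 ≈ 196.99)
sqrt(s + (-77 + 165)) = sqrt(25609/130 + (-77 + 165)) = sqrt(25609/130 + 88) = sqrt(37049/130) = sqrt(4816370)/130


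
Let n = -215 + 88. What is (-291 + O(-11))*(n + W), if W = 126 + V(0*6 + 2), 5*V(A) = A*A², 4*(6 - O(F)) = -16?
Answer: -843/5 ≈ -168.60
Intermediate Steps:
O(F) = 10 (O(F) = 6 - ¼*(-16) = 6 + 4 = 10)
n = -127
V(A) = A³/5 (V(A) = (A*A²)/5 = A³/5)
W = 638/5 (W = 126 + (0*6 + 2)³/5 = 126 + (0 + 2)³/5 = 126 + (⅕)*2³ = 126 + (⅕)*8 = 126 + 8/5 = 638/5 ≈ 127.60)
(-291 + O(-11))*(n + W) = (-291 + 10)*(-127 + 638/5) = -281*⅗ = -843/5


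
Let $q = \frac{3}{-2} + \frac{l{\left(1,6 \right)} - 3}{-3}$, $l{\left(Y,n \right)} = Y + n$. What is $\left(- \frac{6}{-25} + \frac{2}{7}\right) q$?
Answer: $- \frac{782}{525} \approx -1.4895$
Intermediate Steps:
$q = - \frac{17}{6}$ ($q = \frac{3}{-2} + \frac{\left(1 + 6\right) - 3}{-3} = 3 \left(- \frac{1}{2}\right) + \left(7 - 3\right) \left(- \frac{1}{3}\right) = - \frac{3}{2} + 4 \left(- \frac{1}{3}\right) = - \frac{3}{2} - \frac{4}{3} = - \frac{17}{6} \approx -2.8333$)
$\left(- \frac{6}{-25} + \frac{2}{7}\right) q = \left(- \frac{6}{-25} + \frac{2}{7}\right) \left(- \frac{17}{6}\right) = \left(\left(-6\right) \left(- \frac{1}{25}\right) + 2 \cdot \frac{1}{7}\right) \left(- \frac{17}{6}\right) = \left(\frac{6}{25} + \frac{2}{7}\right) \left(- \frac{17}{6}\right) = \frac{92}{175} \left(- \frac{17}{6}\right) = - \frac{782}{525}$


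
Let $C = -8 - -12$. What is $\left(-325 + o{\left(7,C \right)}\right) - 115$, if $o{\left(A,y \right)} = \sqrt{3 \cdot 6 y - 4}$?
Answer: $-440 + 2 \sqrt{17} \approx -431.75$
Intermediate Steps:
$C = 4$ ($C = -8 + 12 = 4$)
$o{\left(A,y \right)} = \sqrt{-4 + 18 y}$ ($o{\left(A,y \right)} = \sqrt{18 y - 4} = \sqrt{-4 + 18 y}$)
$\left(-325 + o{\left(7,C \right)}\right) - 115 = \left(-325 + \sqrt{-4 + 18 \cdot 4}\right) - 115 = \left(-325 + \sqrt{-4 + 72}\right) - 115 = \left(-325 + \sqrt{68}\right) - 115 = \left(-325 + 2 \sqrt{17}\right) - 115 = -440 + 2 \sqrt{17}$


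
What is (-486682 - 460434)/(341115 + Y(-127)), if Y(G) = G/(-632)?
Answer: -598577312/215584807 ≈ -2.7765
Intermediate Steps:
Y(G) = -G/632 (Y(G) = G*(-1/632) = -G/632)
(-486682 - 460434)/(341115 + Y(-127)) = (-486682 - 460434)/(341115 - 1/632*(-127)) = -947116/(341115 + 127/632) = -947116/215584807/632 = -947116*632/215584807 = -598577312/215584807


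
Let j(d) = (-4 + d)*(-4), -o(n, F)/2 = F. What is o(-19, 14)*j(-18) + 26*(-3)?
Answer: -2542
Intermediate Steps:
o(n, F) = -2*F
j(d) = 16 - 4*d
o(-19, 14)*j(-18) + 26*(-3) = (-2*14)*(16 - 4*(-18)) + 26*(-3) = -28*(16 + 72) - 78 = -28*88 - 78 = -2464 - 78 = -2542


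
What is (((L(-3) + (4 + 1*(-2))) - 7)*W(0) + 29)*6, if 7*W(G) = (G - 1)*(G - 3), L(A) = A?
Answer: 1074/7 ≈ 153.43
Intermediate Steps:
W(G) = (-1 + G)*(-3 + G)/7 (W(G) = ((G - 1)*(G - 3))/7 = ((-1 + G)*(-3 + G))/7 = (-1 + G)*(-3 + G)/7)
(((L(-3) + (4 + 1*(-2))) - 7)*W(0) + 29)*6 = (((-3 + (4 + 1*(-2))) - 7)*(3/7 - 4/7*0 + (1/7)*0**2) + 29)*6 = (((-3 + (4 - 2)) - 7)*(3/7 + 0 + (1/7)*0) + 29)*6 = (((-3 + 2) - 7)*(3/7 + 0 + 0) + 29)*6 = ((-1 - 7)*(3/7) + 29)*6 = (-8*3/7 + 29)*6 = (-24/7 + 29)*6 = (179/7)*6 = 1074/7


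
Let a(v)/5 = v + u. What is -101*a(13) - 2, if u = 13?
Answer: -13132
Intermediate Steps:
a(v) = 65 + 5*v (a(v) = 5*(v + 13) = 5*(13 + v) = 65 + 5*v)
-101*a(13) - 2 = -101*(65 + 5*13) - 2 = -101*(65 + 65) - 2 = -101*130 - 2 = -13130 - 2 = -13132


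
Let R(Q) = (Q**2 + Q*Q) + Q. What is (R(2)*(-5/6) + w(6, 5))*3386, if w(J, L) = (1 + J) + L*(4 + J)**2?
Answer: 5065456/3 ≈ 1.6885e+6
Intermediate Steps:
R(Q) = Q + 2*Q**2 (R(Q) = (Q**2 + Q**2) + Q = 2*Q**2 + Q = Q + 2*Q**2)
w(J, L) = 1 + J + L*(4 + J)**2
(R(2)*(-5/6) + w(6, 5))*3386 = ((2*(1 + 2*2))*(-5/6) + (1 + 6 + 5*(4 + 6)**2))*3386 = ((2*(1 + 4))*(-5*1/6) + (1 + 6 + 5*10**2))*3386 = ((2*5)*(-5/6) + (1 + 6 + 5*100))*3386 = (10*(-5/6) + (1 + 6 + 500))*3386 = (-25/3 + 507)*3386 = (1496/3)*3386 = 5065456/3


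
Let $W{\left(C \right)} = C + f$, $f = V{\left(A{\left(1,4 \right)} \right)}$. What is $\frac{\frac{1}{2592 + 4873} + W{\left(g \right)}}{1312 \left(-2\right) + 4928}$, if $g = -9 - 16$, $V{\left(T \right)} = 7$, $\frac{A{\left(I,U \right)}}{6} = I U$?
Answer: $- \frac{134369}{17199360} \approx -0.0078124$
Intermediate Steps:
$A{\left(I,U \right)} = 6 I U$
$g = -25$
$f = 7$
$W{\left(C \right)} = 7 + C$ ($W{\left(C \right)} = C + 7 = 7 + C$)
$\frac{\frac{1}{2592 + 4873} + W{\left(g \right)}}{1312 \left(-2\right) + 4928} = \frac{\frac{1}{2592 + 4873} + \left(7 - 25\right)}{1312 \left(-2\right) + 4928} = \frac{\frac{1}{7465} - 18}{-2624 + 4928} = \frac{\frac{1}{7465} - 18}{2304} = \left(- \frac{134369}{7465}\right) \frac{1}{2304} = - \frac{134369}{17199360}$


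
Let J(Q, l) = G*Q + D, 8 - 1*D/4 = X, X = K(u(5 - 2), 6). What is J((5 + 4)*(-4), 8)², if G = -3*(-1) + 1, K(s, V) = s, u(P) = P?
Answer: 15376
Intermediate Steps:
X = 3 (X = 5 - 2 = 3)
D = 20 (D = 32 - 4*3 = 32 - 12 = 20)
G = 4 (G = 3 + 1 = 4)
J(Q, l) = 20 + 4*Q (J(Q, l) = 4*Q + 20 = 20 + 4*Q)
J((5 + 4)*(-4), 8)² = (20 + 4*((5 + 4)*(-4)))² = (20 + 4*(9*(-4)))² = (20 + 4*(-36))² = (20 - 144)² = (-124)² = 15376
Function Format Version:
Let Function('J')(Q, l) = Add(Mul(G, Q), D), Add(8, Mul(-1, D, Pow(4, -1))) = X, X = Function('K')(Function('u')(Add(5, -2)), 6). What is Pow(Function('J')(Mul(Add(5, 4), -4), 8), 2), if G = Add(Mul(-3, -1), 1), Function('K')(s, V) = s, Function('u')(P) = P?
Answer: 15376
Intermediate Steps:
X = 3 (X = Add(5, -2) = 3)
D = 20 (D = Add(32, Mul(-4, 3)) = Add(32, -12) = 20)
G = 4 (G = Add(3, 1) = 4)
Function('J')(Q, l) = Add(20, Mul(4, Q)) (Function('J')(Q, l) = Add(Mul(4, Q), 20) = Add(20, Mul(4, Q)))
Pow(Function('J')(Mul(Add(5, 4), -4), 8), 2) = Pow(Add(20, Mul(4, Mul(Add(5, 4), -4))), 2) = Pow(Add(20, Mul(4, Mul(9, -4))), 2) = Pow(Add(20, Mul(4, -36)), 2) = Pow(Add(20, -144), 2) = Pow(-124, 2) = 15376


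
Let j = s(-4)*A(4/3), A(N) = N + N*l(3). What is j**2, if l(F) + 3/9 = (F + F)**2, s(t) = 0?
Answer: 0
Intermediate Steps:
l(F) = -1/3 + 4*F**2 (l(F) = -1/3 + (F + F)**2 = -1/3 + (2*F)**2 = -1/3 + 4*F**2)
A(N) = 110*N/3 (A(N) = N + N*(-1/3 + 4*3**2) = N + N*(-1/3 + 4*9) = N + N*(-1/3 + 36) = N + N*(107/3) = N + 107*N/3 = 110*N/3)
j = 0 (j = 0*(110*(4/3)/3) = 0*(110*(4*(1/3))/3) = 0*((110/3)*(4/3)) = 0*(440/9) = 0)
j**2 = 0**2 = 0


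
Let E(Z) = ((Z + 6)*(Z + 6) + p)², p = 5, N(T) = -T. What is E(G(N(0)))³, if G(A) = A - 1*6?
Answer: 15625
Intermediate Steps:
G(A) = -6 + A (G(A) = A - 6 = -6 + A)
E(Z) = (5 + (6 + Z)²)² (E(Z) = ((Z + 6)*(Z + 6) + 5)² = ((6 + Z)*(6 + Z) + 5)² = ((6 + Z)² + 5)² = (5 + (6 + Z)²)²)
E(G(N(0)))³ = ((5 + (6 + (-6 - 1*0))²)²)³ = ((5 + (6 + (-6 + 0))²)²)³ = ((5 + (6 - 6)²)²)³ = ((5 + 0²)²)³ = ((5 + 0)²)³ = (5²)³ = 25³ = 15625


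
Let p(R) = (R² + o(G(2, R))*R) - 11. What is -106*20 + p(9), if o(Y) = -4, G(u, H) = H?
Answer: -2086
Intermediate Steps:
p(R) = -11 + R² - 4*R (p(R) = (R² - 4*R) - 11 = -11 + R² - 4*R)
-106*20 + p(9) = -106*20 + (-11 + 9² - 4*9) = -2120 + (-11 + 81 - 36) = -2120 + 34 = -2086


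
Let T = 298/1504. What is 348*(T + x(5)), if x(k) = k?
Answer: 340083/188 ≈ 1809.0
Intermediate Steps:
T = 149/752 (T = 298*(1/1504) = 149/752 ≈ 0.19814)
348*(T + x(5)) = 348*(149/752 + 5) = 348*(3909/752) = 340083/188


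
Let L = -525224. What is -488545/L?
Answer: 488545/525224 ≈ 0.93017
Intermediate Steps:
-488545/L = -488545/(-525224) = -488545*(-1/525224) = 488545/525224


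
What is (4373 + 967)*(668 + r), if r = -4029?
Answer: -17947740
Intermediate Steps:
(4373 + 967)*(668 + r) = (4373 + 967)*(668 - 4029) = 5340*(-3361) = -17947740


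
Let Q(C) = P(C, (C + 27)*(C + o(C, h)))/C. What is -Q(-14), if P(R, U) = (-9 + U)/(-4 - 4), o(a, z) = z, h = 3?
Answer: 19/14 ≈ 1.3571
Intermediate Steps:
P(R, U) = 9/8 - U/8 (P(R, U) = (-9 + U)/(-8) = (-9 + U)*(-1/8) = 9/8 - U/8)
Q(C) = (9/8 - (3 + C)*(27 + C)/8)/C (Q(C) = (9/8 - (C + 27)*(C + 3)/8)/C = (9/8 - (27 + C)*(3 + C)/8)/C = (9/8 - (3 + C)*(27 + C)/8)/C)
-Q(-14) = -(-15/4 - 9/(-14) - 1/8*(-14)) = -(-15/4 - 9*(-1/14) + 7/4) = -(-15/4 + 9/14 + 7/4) = -1*(-19/14) = 19/14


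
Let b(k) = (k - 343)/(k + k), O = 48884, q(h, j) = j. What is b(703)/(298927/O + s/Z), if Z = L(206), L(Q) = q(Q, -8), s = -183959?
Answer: 5866080/526959612493 ≈ 1.1132e-5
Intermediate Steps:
L(Q) = -8
Z = -8
b(k) = (-343 + k)/(2*k) (b(k) = (-343 + k)/((2*k)) = (-343 + k)*(1/(2*k)) = (-343 + k)/(2*k))
b(703)/(298927/O + s/Z) = ((½)*(-343 + 703)/703)/(298927/48884 - 183959/(-8)) = ((½)*(1/703)*360)/(298927*(1/48884) - 183959*(-⅛)) = 180/(703*(298927/48884 + 183959/8)) = 180/(703*(2248760793/97768)) = (180/703)*(97768/2248760793) = 5866080/526959612493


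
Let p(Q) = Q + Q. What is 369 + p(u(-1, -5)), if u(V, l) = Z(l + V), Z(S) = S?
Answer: 357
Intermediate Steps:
u(V, l) = V + l (u(V, l) = l + V = V + l)
p(Q) = 2*Q
369 + p(u(-1, -5)) = 369 + 2*(-1 - 5) = 369 + 2*(-6) = 369 - 12 = 357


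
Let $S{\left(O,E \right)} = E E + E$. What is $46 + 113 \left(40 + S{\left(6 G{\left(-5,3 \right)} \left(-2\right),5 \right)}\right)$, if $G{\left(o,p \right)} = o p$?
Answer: $7956$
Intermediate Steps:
$S{\left(O,E \right)} = E + E^{2}$ ($S{\left(O,E \right)} = E^{2} + E = E + E^{2}$)
$46 + 113 \left(40 + S{\left(6 G{\left(-5,3 \right)} \left(-2\right),5 \right)}\right) = 46 + 113 \left(40 + 5 \left(1 + 5\right)\right) = 46 + 113 \left(40 + 5 \cdot 6\right) = 46 + 113 \left(40 + 30\right) = 46 + 113 \cdot 70 = 46 + 7910 = 7956$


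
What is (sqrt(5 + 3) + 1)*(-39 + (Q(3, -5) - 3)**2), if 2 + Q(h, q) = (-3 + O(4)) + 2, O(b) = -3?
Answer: 42 + 84*sqrt(2) ≈ 160.79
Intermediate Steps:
Q(h, q) = -6 (Q(h, q) = -2 + ((-3 - 3) + 2) = -2 + (-6 + 2) = -2 - 4 = -6)
(sqrt(5 + 3) + 1)*(-39 + (Q(3, -5) - 3)**2) = (sqrt(5 + 3) + 1)*(-39 + (-6 - 3)**2) = (sqrt(8) + 1)*(-39 + (-9)**2) = (2*sqrt(2) + 1)*(-39 + 81) = (1 + 2*sqrt(2))*42 = 42 + 84*sqrt(2)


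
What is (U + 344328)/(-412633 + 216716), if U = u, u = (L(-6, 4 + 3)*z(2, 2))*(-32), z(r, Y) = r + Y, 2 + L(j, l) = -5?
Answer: -345224/195917 ≈ -1.7621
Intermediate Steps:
L(j, l) = -7 (L(j, l) = -2 - 5 = -7)
z(r, Y) = Y + r
u = 896 (u = -7*(2 + 2)*(-32) = -7*4*(-32) = -28*(-32) = 896)
U = 896
(U + 344328)/(-412633 + 216716) = (896 + 344328)/(-412633 + 216716) = 345224/(-195917) = 345224*(-1/195917) = -345224/195917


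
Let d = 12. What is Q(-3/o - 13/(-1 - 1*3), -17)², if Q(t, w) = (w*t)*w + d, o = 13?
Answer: 2115724009/2704 ≈ 7.8244e+5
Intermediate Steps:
Q(t, w) = 12 + t*w² (Q(t, w) = (w*t)*w + 12 = (t*w)*w + 12 = t*w² + 12 = 12 + t*w²)
Q(-3/o - 13/(-1 - 1*3), -17)² = (12 + (-3/13 - 13/(-1 - 1*3))*(-17)²)² = (12 + (-3*1/13 - 13/(-1 - 3))*289)² = (12 + (-3/13 - 13/(-4))*289)² = (12 + (-3/13 - 13*(-¼))*289)² = (12 + (-3/13 + 13/4)*289)² = (12 + (157/52)*289)² = (12 + 45373/52)² = (45997/52)² = 2115724009/2704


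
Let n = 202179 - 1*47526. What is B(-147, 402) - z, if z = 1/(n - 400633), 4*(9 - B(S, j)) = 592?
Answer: -34191219/245980 ≈ -139.00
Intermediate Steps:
n = 154653 (n = 202179 - 47526 = 154653)
B(S, j) = -139 (B(S, j) = 9 - 1/4*592 = 9 - 148 = -139)
z = -1/245980 (z = 1/(154653 - 400633) = 1/(-245980) = -1/245980 ≈ -4.0654e-6)
B(-147, 402) - z = -139 - 1*(-1/245980) = -139 + 1/245980 = -34191219/245980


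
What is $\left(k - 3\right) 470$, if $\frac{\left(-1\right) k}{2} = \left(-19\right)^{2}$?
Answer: $-340750$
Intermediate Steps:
$k = -722$ ($k = - 2 \left(-19\right)^{2} = \left(-2\right) 361 = -722$)
$\left(k - 3\right) 470 = \left(-722 - 3\right) 470 = \left(-725\right) 470 = -340750$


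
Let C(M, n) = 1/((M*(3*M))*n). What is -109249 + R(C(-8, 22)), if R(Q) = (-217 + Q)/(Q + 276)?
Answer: -127366132032/1165825 ≈ -1.0925e+5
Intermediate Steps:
C(M, n) = 1/(3*M²*n) (C(M, n) = 1/((3*M²)*n) = 1/(3*n*M²) = 1/(3*M²*n))
R(Q) = (-217 + Q)/(276 + Q)
-109249 + R(C(-8, 22)) = -109249 + (-217 + (⅓)/((-8)²*22))/(276 + (⅓)/((-8)²*22)) = -109249 + (-217 + (⅓)*(1/64)*(1/22))/(276 + (⅓)*(1/64)*(1/22)) = -109249 + (-217 + 1/4224)/(276 + 1/4224) = -109249 - 916607/4224/(1165825/4224) = -109249 + (4224/1165825)*(-916607/4224) = -109249 - 916607/1165825 = -127366132032/1165825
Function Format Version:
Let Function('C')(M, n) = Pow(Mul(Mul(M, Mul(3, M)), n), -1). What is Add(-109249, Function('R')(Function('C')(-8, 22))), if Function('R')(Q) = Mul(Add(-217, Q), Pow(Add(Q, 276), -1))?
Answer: Rational(-127366132032, 1165825) ≈ -1.0925e+5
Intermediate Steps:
Function('C')(M, n) = Mul(Rational(1, 3), Pow(M, -2), Pow(n, -1)) (Function('C')(M, n) = Pow(Mul(Mul(3, Pow(M, 2)), n), -1) = Pow(Mul(3, n, Pow(M, 2)), -1) = Mul(Rational(1, 3), Pow(M, -2), Pow(n, -1)))
Function('R')(Q) = Mul(Pow(Add(276, Q), -1), Add(-217, Q)) (Function('R')(Q) = Mul(Add(-217, Q), Pow(Add(276, Q), -1)) = Mul(Pow(Add(276, Q), -1), Add(-217, Q)))
Add(-109249, Function('R')(Function('C')(-8, 22))) = Add(-109249, Mul(Pow(Add(276, Mul(Rational(1, 3), Pow(-8, -2), Pow(22, -1))), -1), Add(-217, Mul(Rational(1, 3), Pow(-8, -2), Pow(22, -1))))) = Add(-109249, Mul(Pow(Add(276, Mul(Rational(1, 3), Rational(1, 64), Rational(1, 22))), -1), Add(-217, Mul(Rational(1, 3), Rational(1, 64), Rational(1, 22))))) = Add(-109249, Mul(Pow(Add(276, Rational(1, 4224)), -1), Add(-217, Rational(1, 4224)))) = Add(-109249, Mul(Pow(Rational(1165825, 4224), -1), Rational(-916607, 4224))) = Add(-109249, Mul(Rational(4224, 1165825), Rational(-916607, 4224))) = Add(-109249, Rational(-916607, 1165825)) = Rational(-127366132032, 1165825)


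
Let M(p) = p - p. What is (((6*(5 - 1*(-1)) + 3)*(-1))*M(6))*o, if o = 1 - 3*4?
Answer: 0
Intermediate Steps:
o = -11 (o = 1 - 12 = -11)
M(p) = 0
(((6*(5 - 1*(-1)) + 3)*(-1))*M(6))*o = (((6*(5 - 1*(-1)) + 3)*(-1))*0)*(-11) = (((6*(5 + 1) + 3)*(-1))*0)*(-11) = (((6*6 + 3)*(-1))*0)*(-11) = (((36 + 3)*(-1))*0)*(-11) = ((39*(-1))*0)*(-11) = -39*0*(-11) = 0*(-11) = 0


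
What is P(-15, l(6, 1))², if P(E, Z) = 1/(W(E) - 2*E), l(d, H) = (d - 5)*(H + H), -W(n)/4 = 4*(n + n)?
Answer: 1/260100 ≈ 3.8447e-6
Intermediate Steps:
W(n) = -32*n (W(n) = -16*(n + n) = -16*2*n = -32*n)
l(d, H) = 2*H*(-5 + d) (l(d, H) = (-5 + d)*(2*H) = 2*H*(-5 + d))
P(E, Z) = -1/(34*E) (P(E, Z) = 1/(-32*E - 2*E) = 1/(-34*E) = -1/(34*E))
P(-15, l(6, 1))² = (-1/34/(-15))² = (-1/34*(-1/15))² = (1/510)² = 1/260100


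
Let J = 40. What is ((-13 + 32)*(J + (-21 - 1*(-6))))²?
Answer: 225625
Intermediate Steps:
((-13 + 32)*(J + (-21 - 1*(-6))))² = ((-13 + 32)*(40 + (-21 - 1*(-6))))² = (19*(40 + (-21 + 6)))² = (19*(40 - 15))² = (19*25)² = 475² = 225625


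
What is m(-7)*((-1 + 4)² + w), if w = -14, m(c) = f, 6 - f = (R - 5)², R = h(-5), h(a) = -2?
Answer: 215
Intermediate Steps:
R = -2
f = -43 (f = 6 - (-2 - 5)² = 6 - 1*(-7)² = 6 - 1*49 = 6 - 49 = -43)
m(c) = -43
m(-7)*((-1 + 4)² + w) = -43*((-1 + 4)² - 14) = -43*(3² - 14) = -43*(9 - 14) = -43*(-5) = 215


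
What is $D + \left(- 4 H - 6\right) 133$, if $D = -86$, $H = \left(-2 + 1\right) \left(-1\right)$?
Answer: $-1416$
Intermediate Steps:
$H = 1$ ($H = \left(-1\right) \left(-1\right) = 1$)
$D + \left(- 4 H - 6\right) 133 = -86 + \left(\left(-4\right) 1 - 6\right) 133 = -86 + \left(-4 - 6\right) 133 = -86 - 1330 = -1416$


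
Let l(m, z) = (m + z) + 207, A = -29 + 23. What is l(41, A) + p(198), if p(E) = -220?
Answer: 22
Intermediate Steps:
A = -6
l(m, z) = 207 + m + z
l(41, A) + p(198) = (207 + 41 - 6) - 220 = 242 - 220 = 22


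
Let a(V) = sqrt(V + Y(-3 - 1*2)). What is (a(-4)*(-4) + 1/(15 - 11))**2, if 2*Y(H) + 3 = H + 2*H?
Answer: (1 - 16*I*sqrt(13))**2/16 ≈ -207.94 - 7.2111*I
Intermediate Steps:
Y(H) = -3/2 + 3*H/2 (Y(H) = -3/2 + (H + 2*H)/2 = -3/2 + (3*H)/2 = -3/2 + 3*H/2)
a(V) = sqrt(-9 + V) (a(V) = sqrt(V + (-3/2 + 3*(-3 - 1*2)/2)) = sqrt(V + (-3/2 + 3*(-3 - 2)/2)) = sqrt(V + (-3/2 + (3/2)*(-5))) = sqrt(V + (-3/2 - 15/2)) = sqrt(V - 9) = sqrt(-9 + V))
(a(-4)*(-4) + 1/(15 - 11))**2 = (sqrt(-9 - 4)*(-4) + 1/(15 - 11))**2 = (sqrt(-13)*(-4) + 1/4)**2 = ((I*sqrt(13))*(-4) + 1/4)**2 = (-4*I*sqrt(13) + 1/4)**2 = (1/4 - 4*I*sqrt(13))**2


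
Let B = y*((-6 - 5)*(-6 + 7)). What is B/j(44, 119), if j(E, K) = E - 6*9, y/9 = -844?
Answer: -41778/5 ≈ -8355.6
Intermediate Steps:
y = -7596 (y = 9*(-844) = -7596)
B = 83556 (B = -7596*(-6 - 5)*(-6 + 7) = -(-83556) = -7596*(-11) = 83556)
j(E, K) = -54 + E (j(E, K) = E - 54 = -54 + E)
B/j(44, 119) = 83556/(-54 + 44) = 83556/(-10) = 83556*(-1/10) = -41778/5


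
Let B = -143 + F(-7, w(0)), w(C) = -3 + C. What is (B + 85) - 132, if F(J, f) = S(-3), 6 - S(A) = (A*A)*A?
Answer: -157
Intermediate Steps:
S(A) = 6 - A³ (S(A) = 6 - A*A*A = 6 - A²*A = 6 - A³)
F(J, f) = 33 (F(J, f) = 6 - 1*(-3)³ = 6 - 1*(-27) = 6 + 27 = 33)
B = -110 (B = -143 + 33 = -110)
(B + 85) - 132 = (-110 + 85) - 132 = -25 - 132 = -157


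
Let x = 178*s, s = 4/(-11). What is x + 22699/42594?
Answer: -30077239/468534 ≈ -64.194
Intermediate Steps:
s = -4/11 (s = 4*(-1/11) = -4/11 ≈ -0.36364)
x = -712/11 (x = 178*(-4/11) = -712/11 ≈ -64.727)
x + 22699/42594 = -712/11 + 22699/42594 = -30077239/468534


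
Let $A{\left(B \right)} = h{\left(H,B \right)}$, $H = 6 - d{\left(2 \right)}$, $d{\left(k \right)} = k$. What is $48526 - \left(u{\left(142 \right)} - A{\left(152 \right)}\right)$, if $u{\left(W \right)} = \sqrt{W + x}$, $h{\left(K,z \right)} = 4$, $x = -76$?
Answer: $48530 - \sqrt{66} \approx 48522.0$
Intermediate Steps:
$H = 4$ ($H = 6 - 2 = 4$)
$u{\left(W \right)} = \sqrt{-76 + W}$ ($u{\left(W \right)} = \sqrt{W - 76} = \sqrt{-76 + W}$)
$A{\left(B \right)} = 4$
$48526 - \left(u{\left(142 \right)} - A{\left(152 \right)}\right) = 48526 - \left(\sqrt{-76 + 142} - 4\right) = 48526 - \left(\sqrt{66} - 4\right) = 48526 - \left(-4 + \sqrt{66}\right) = 48526 + \left(4 - \sqrt{66}\right) = 48530 - \sqrt{66}$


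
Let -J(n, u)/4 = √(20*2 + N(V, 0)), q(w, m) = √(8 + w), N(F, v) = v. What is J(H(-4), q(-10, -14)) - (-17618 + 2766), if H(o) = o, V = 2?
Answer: 14852 - 8*√10 ≈ 14827.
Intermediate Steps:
J(n, u) = -8*√10 (J(n, u) = -4*√(20*2 + 0) = -4*√(40 + 0) = -8*√10)
J(H(-4), q(-10, -14)) - (-17618 + 2766) = -8*√10 - (-17618 + 2766) = -8*√10 - 1*(-14852) = -8*√10 + 14852 = 14852 - 8*√10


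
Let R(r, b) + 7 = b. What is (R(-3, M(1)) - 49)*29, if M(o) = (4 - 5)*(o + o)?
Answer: -1682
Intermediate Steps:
M(o) = -2*o
R(r, b) = -7 + b
(R(-3, M(1)) - 49)*29 = ((-7 - 2*1) - 49)*29 = ((-7 - 2) - 49)*29 = (-9 - 49)*29 = -58*29 = -1682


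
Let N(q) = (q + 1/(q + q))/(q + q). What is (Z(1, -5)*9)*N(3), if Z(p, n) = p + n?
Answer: -19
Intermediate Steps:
N(q) = (q + 1/(2*q))/(2*q) (N(q) = (q + 1/(2*q))/((2*q)) = (q + 1/(2*q))*(1/(2*q)) = (q + 1/(2*q))/(2*q))
Z(p, n) = n + p
(Z(1, -5)*9)*N(3) = ((-5 + 1)*9)*(½ + (¼)/3²) = (-4*9)*(½ + (¼)*(⅑)) = -36*(½ + 1/36) = -36*19/36 = -19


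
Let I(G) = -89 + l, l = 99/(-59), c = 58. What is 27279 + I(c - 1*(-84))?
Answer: 1604111/59 ≈ 27188.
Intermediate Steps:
l = -99/59 (l = 99*(-1/59) = -99/59 ≈ -1.6780)
I(G) = -5350/59 (I(G) = -89 - 99/59 = -5350/59)
27279 + I(c - 1*(-84)) = 27279 - 5350/59 = 1604111/59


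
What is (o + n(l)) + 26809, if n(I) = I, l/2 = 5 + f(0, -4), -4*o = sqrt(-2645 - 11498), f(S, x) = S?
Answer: 26819 - I*sqrt(14143)/4 ≈ 26819.0 - 29.731*I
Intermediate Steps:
o = -I*sqrt(14143)/4 (o = -sqrt(-2645 - 11498)/4 = -I*sqrt(14143)/4 ≈ -29.731*I)
l = 10 (l = 2*(5 + 0) = 2*5 = 10)
(o + n(l)) + 26809 = (-I*sqrt(14143)/4 + 10) + 26809 = (10 - I*sqrt(14143)/4) + 26809 = 26819 - I*sqrt(14143)/4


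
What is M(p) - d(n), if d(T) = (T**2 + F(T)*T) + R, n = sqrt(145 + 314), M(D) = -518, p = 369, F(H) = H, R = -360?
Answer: -1076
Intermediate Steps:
n = 3*sqrt(51) (n = sqrt(459) = 3*sqrt(51) ≈ 21.424)
d(T) = -360 + 2*T**2 (d(T) = (T**2 + T*T) - 360 = (T**2 + T**2) - 360 = 2*T**2 - 360 = -360 + 2*T**2)
M(p) - d(n) = -518 - (-360 + 2*(3*sqrt(51))**2) = -518 - (-360 + 2*459) = -518 - (-360 + 918) = -518 - 1*558 = -518 - 558 = -1076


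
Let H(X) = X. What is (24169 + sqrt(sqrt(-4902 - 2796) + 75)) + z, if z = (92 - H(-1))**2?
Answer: 32818 + sqrt(75 + I*sqrt(7698)) ≈ 32828.0 + 4.4958*I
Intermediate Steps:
z = 8649 (z = (92 - 1*(-1))**2 = (92 + 1)**2 = 93**2 = 8649)
(24169 + sqrt(sqrt(-4902 - 2796) + 75)) + z = (24169 + sqrt(sqrt(-4902 - 2796) + 75)) + 8649 = (24169 + sqrt(sqrt(-7698) + 75)) + 8649 = (24169 + sqrt(I*sqrt(7698) + 75)) + 8649 = (24169 + sqrt(75 + I*sqrt(7698))) + 8649 = 32818 + sqrt(75 + I*sqrt(7698))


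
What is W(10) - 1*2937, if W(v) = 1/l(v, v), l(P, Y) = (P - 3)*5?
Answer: -102794/35 ≈ -2937.0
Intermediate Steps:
l(P, Y) = -15 + 5*P (l(P, Y) = (-3 + P)*5 = -15 + 5*P)
W(v) = 1/(-15 + 5*v)
W(10) - 1*2937 = 1/(5*(-3 + 10)) - 1*2937 = (⅕)/7 - 2937 = (⅕)*(⅐) - 2937 = 1/35 - 2937 = -102794/35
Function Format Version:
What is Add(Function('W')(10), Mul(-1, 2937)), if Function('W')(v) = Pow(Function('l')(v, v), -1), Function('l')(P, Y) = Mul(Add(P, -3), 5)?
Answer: Rational(-102794, 35) ≈ -2937.0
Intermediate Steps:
Function('l')(P, Y) = Add(-15, Mul(5, P)) (Function('l')(P, Y) = Mul(Add(-3, P), 5) = Add(-15, Mul(5, P)))
Function('W')(v) = Pow(Add(-15, Mul(5, v)), -1)
Add(Function('W')(10), Mul(-1, 2937)) = Add(Mul(Rational(1, 5), Pow(Add(-3, 10), -1)), Mul(-1, 2937)) = Add(Mul(Rational(1, 5), Pow(7, -1)), -2937) = Add(Mul(Rational(1, 5), Rational(1, 7)), -2937) = Add(Rational(1, 35), -2937) = Rational(-102794, 35)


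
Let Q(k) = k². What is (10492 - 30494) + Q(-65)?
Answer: -15777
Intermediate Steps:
(10492 - 30494) + Q(-65) = (10492 - 30494) + (-65)² = -20002 + 4225 = -15777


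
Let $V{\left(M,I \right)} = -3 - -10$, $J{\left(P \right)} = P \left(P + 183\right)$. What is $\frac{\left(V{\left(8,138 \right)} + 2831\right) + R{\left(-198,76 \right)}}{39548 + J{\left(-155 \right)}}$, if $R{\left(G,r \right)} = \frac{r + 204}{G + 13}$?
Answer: $\frac{52475}{651348} \approx 0.080564$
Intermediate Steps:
$J{\left(P \right)} = P \left(183 + P\right)$
$R{\left(G,r \right)} = \frac{204 + r}{13 + G}$
$V{\left(M,I \right)} = 7$ ($V{\left(M,I \right)} = -3 + 10 = 7$)
$\frac{\left(V{\left(8,138 \right)} + 2831\right) + R{\left(-198,76 \right)}}{39548 + J{\left(-155 \right)}} = \frac{\left(7 + 2831\right) + \frac{204 + 76}{13 - 198}}{39548 - 155 \left(183 - 155\right)} = \frac{2838 + \frac{1}{-185} \cdot 280}{39548 - 4340} = \frac{2838 - \frac{56}{37}}{39548 - 4340} = \frac{2838 - \frac{56}{37}}{35208} = \frac{104950}{37} \cdot \frac{1}{35208} = \frac{52475}{651348}$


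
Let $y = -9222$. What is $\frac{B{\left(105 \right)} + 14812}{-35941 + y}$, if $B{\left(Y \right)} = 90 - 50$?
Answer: $- \frac{14852}{45163} \approx -0.32885$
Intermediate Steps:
$B{\left(Y \right)} = 40$ ($B{\left(Y \right)} = 90 - 50 = 40$)
$\frac{B{\left(105 \right)} + 14812}{-35941 + y} = \frac{40 + 14812}{-35941 - 9222} = \frac{14852}{-45163} = 14852 \left(- \frac{1}{45163}\right) = - \frac{14852}{45163}$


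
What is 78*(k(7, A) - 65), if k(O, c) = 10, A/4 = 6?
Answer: -4290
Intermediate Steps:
A = 24 (A = 4*6 = 24)
78*(k(7, A) - 65) = 78*(10 - 65) = 78*(-55) = -4290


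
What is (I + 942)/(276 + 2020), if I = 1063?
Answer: 2005/2296 ≈ 0.87326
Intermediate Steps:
(I + 942)/(276 + 2020) = (1063 + 942)/(276 + 2020) = 2005/2296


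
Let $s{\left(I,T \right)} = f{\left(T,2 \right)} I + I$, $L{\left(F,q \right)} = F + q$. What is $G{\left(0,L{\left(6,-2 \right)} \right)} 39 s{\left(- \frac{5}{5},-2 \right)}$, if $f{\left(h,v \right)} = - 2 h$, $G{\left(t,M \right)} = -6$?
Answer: $1170$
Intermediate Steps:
$s{\left(I,T \right)} = I - 2 I T$ ($s{\left(I,T \right)} = - 2 T I + I = - 2 I T + I = I - 2 I T$)
$G{\left(0,L{\left(6,-2 \right)} \right)} 39 s{\left(- \frac{5}{5},-2 \right)} = \left(-6\right) 39 - \frac{5}{5} \left(1 - -4\right) = - 234 \left(-5\right) \frac{1}{5} \left(1 + 4\right) = - 234 \left(\left(-1\right) 5\right) = \left(-234\right) \left(-5\right) = 1170$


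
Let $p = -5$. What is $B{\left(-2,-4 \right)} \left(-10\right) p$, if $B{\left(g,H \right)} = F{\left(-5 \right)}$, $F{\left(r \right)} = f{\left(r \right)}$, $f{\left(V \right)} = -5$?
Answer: $-250$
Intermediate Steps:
$F{\left(r \right)} = -5$
$B{\left(g,H \right)} = -5$
$B{\left(-2,-4 \right)} \left(-10\right) p = \left(-5\right) \left(-10\right) \left(-5\right) = 50 \left(-5\right) = -250$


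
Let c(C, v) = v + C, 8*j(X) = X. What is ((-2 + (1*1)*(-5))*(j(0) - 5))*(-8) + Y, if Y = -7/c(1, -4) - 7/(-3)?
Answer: -826/3 ≈ -275.33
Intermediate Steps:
j(X) = X/8
c(C, v) = C + v
Y = 14/3 (Y = -7/(1 - 4) - 7/(-3) = -7/(-3) - 7*(-⅓) = -7*(-⅓) + 7/3 = 7/3 + 7/3 = 14/3 ≈ 4.6667)
((-2 + (1*1)*(-5))*(j(0) - 5))*(-8) + Y = ((-2 + (1*1)*(-5))*((⅛)*0 - 5))*(-8) + 14/3 = ((-2 + 1*(-5))*(0 - 5))*(-8) + 14/3 = ((-2 - 5)*(-5))*(-8) + 14/3 = -7*(-5)*(-8) + 14/3 = 35*(-8) + 14/3 = -280 + 14/3 = -826/3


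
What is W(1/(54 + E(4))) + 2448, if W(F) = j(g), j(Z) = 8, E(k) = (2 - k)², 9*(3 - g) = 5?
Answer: 2456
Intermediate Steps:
g = 22/9 (g = 3 - ⅑*5 = 3 - 5/9 = 22/9 ≈ 2.4444)
W(F) = 8
W(1/(54 + E(4))) + 2448 = 8 + 2448 = 2456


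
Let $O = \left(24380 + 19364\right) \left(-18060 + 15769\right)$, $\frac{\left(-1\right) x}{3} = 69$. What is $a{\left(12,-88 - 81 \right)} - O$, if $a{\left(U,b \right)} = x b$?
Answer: $100252487$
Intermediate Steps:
$x = -207$ ($x = \left(-3\right) 69 = -207$)
$a{\left(U,b \right)} = - 207 b$
$O = -100217504$ ($O = 43744 \left(-2291\right) = -100217504$)
$a{\left(12,-88 - 81 \right)} - O = - 207 \left(-88 - 81\right) - -100217504 = \left(-207\right) \left(-169\right) + 100217504 = 34983 + 100217504 = 100252487$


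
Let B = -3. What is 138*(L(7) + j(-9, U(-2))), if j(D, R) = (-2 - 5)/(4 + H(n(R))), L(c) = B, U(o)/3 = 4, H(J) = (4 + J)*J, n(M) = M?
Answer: -5865/14 ≈ -418.93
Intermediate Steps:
H(J) = J*(4 + J)
U(o) = 12 (U(o) = 3*4 = 12)
L(c) = -3
j(D, R) = -7/(4 + R*(4 + R)) (j(D, R) = (-2 - 5)/(4 + R*(4 + R)) = -7/(4 + R*(4 + R)))
138*(L(7) + j(-9, U(-2))) = 138*(-3 - 7/(4 + 12*(4 + 12))) = 138*(-3 - 7/(4 + 12*16)) = 138*(-3 - 7/(4 + 192)) = 138*(-3 - 7/196) = 138*(-3 - 7*1/196) = 138*(-3 - 1/28) = 138*(-85/28) = -5865/14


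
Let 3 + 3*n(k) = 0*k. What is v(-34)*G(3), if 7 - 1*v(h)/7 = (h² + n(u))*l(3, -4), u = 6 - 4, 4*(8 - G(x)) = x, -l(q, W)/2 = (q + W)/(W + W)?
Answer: 240149/16 ≈ 15009.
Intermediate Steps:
l(q, W) = -(W + q)/W (l(q, W) = -2*(q + W)/(W + W) = -2*(W + q)/(2*W) = -2*(W + q)*1/(2*W) = -(W + q)/W)
G(x) = 8 - x/4
u = 2
n(k) = -1 (n(k) = -1 + (0*k)/3 = -1 + (⅓)*0 = -1 + 0 = -1)
v(h) = 189/4 + 7*h²/4 (v(h) = 49 - 7*(h² - 1)*(-1*(-4) - 1*3)/(-4) = 49 - 7*(-1 + h²)*(-(4 - 3)/4) = 49 - 7*(-1 + h²)*(-¼*1) = 49 - 7*(-1 + h²)*(-1)/4 = 49 - 7*(¼ - h²/4) = 49 + (-7/4 + 7*h²/4) = 189/4 + 7*h²/4)
v(-34)*G(3) = (189/4 + (7/4)*(-34)²)*(8 - ¼*3) = (189/4 + (7/4)*1156)*(8 - ¾) = (189/4 + 2023)*(29/4) = (8281/4)*(29/4) = 240149/16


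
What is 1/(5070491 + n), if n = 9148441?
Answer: 1/14218932 ≈ 7.0329e-8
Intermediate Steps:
1/(5070491 + n) = 1/(5070491 + 9148441) = 1/14218932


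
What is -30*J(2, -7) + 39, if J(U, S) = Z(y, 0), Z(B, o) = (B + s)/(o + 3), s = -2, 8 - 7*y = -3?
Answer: 303/7 ≈ 43.286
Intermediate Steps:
y = 11/7 (y = 8/7 - ⅐*(-3) = 8/7 + 3/7 = 11/7 ≈ 1.5714)
Z(B, o) = (-2 + B)/(3 + o) (Z(B, o) = (B - 2)/(o + 3) = (-2 + B)/(3 + o))
J(U, S) = -⅐ (J(U, S) = (-2 + 11/7)/(3 + 0) = -3/7/3 = (⅓)*(-3/7) = -⅐)
-30*J(2, -7) + 39 = -30*(-⅐) + 39 = 30/7 + 39 = 303/7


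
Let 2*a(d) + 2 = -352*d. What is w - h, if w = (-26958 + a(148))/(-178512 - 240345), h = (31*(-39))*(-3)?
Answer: -506380444/139619 ≈ -3626.9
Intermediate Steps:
a(d) = -1 - 176*d (a(d) = -1 + (-352*d)/2 = -1 - 176*d)
h = 3627 (h = -1209*(-3) = 3627)
w = 17669/139619 (w = (-26958 + (-1 - 176*148))/(-178512 - 240345) = (-26958 + (-1 - 26048))/(-418857) = (-26958 - 26049)*(-1/418857) = -53007*(-1/418857) = 17669/139619 ≈ 0.12655)
w - h = 17669/139619 - 1*3627 = 17669/139619 - 3627 = -506380444/139619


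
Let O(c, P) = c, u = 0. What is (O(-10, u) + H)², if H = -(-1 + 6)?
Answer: 225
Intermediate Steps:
H = -5 (H = -1*5 = -5)
(O(-10, u) + H)² = (-10 - 5)² = (-15)² = 225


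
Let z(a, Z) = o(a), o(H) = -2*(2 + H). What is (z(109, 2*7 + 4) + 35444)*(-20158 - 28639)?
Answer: -1718727934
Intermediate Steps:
o(H) = -4 - 2*H
z(a, Z) = -4 - 2*a
(z(109, 2*7 + 4) + 35444)*(-20158 - 28639) = ((-4 - 2*109) + 35444)*(-20158 - 28639) = ((-4 - 218) + 35444)*(-48797) = (-222 + 35444)*(-48797) = 35222*(-48797) = -1718727934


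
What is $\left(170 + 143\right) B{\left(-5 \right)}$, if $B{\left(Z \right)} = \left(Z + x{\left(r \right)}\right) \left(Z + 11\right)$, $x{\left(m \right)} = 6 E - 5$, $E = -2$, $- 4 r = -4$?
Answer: $-41316$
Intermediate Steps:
$r = 1$ ($r = \left(- \frac{1}{4}\right) \left(-4\right) = 1$)
$x{\left(m \right)} = -17$ ($x{\left(m \right)} = 6 \left(-2\right) - 5 = -12 - 5 = -17$)
$B{\left(Z \right)} = \left(-17 + Z\right) \left(11 + Z\right)$ ($B{\left(Z \right)} = \left(Z - 17\right) \left(Z + 11\right) = \left(-17 + Z\right) \left(11 + Z\right)$)
$\left(170 + 143\right) B{\left(-5 \right)} = \left(170 + 143\right) \left(-187 + \left(-5\right)^{2} - -30\right) = 313 \left(-187 + 25 + 30\right) = 313 \left(-132\right) = -41316$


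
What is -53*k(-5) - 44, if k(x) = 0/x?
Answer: -44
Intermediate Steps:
k(x) = 0
-53*k(-5) - 44 = -53*0 - 44 = 0 - 44 = -44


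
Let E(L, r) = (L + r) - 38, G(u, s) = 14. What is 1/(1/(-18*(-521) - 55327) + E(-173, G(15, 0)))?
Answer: -45949/9051954 ≈ -0.0050761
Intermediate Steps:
E(L, r) = -38 + L + r
1/(1/(-18*(-521) - 55327) + E(-173, G(15, 0))) = 1/(1/(-18*(-521) - 55327) + (-38 - 173 + 14)) = 1/(1/(9378 - 55327) - 197) = 1/(1/(-45949) - 197) = 1/(-1/45949 - 197) = 1/(-9051954/45949) = -45949/9051954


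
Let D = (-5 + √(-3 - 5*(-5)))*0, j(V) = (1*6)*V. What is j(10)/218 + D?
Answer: 30/109 ≈ 0.27523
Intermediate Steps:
j(V) = 6*V
D = 0 (D = (-5 + √(-3 + 25))*0 = (-5 + √22)*0 = 0)
j(10)/218 + D = (6*10)/218 + 0 = (1/218)*60 + 0 = 30/109 + 0 = 30/109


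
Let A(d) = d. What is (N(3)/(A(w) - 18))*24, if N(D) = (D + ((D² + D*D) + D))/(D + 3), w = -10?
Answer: -24/7 ≈ -3.4286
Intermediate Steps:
N(D) = (2*D + 2*D²)/(3 + D) (N(D) = (D + ((D² + D²) + D))/(3 + D) = (D + (2*D² + D))/(3 + D) = (D + (D + 2*D²))/(3 + D) = (2*D + 2*D²)/(3 + D))
(N(3)/(A(w) - 18))*24 = ((2*3*(1 + 3)/(3 + 3))/(-10 - 18))*24 = ((2*3*4/6)/(-28))*24 = -3*4/(14*6)*24 = -1/28*4*24 = -⅐*24 = -24/7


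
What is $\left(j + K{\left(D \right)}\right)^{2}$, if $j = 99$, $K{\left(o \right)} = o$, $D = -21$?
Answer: $6084$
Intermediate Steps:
$\left(j + K{\left(D \right)}\right)^{2} = \left(99 - 21\right)^{2} = 78^{2} = 6084$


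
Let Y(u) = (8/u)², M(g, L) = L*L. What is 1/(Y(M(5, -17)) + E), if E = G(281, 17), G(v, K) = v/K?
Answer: 83521/1380617 ≈ 0.060495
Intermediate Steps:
M(g, L) = L²
Y(u) = 64/u²
E = 281/17 ≈ 16.529
1/(Y(M(5, -17)) + E) = 1/(64/((-17)²)² + 281/17) = 1/(64/289² + 281/17) = 1/(64*(1/83521) + 281/17) = 1/(64/83521 + 281/17) = 1/(1380617/83521) = 83521/1380617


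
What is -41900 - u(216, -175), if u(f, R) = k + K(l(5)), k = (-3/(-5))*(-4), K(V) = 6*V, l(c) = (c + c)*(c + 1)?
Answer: -211288/5 ≈ -42258.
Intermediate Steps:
l(c) = 2*c*(1 + c) (l(c) = (2*c)*(1 + c) = 2*c*(1 + c))
k = -12/5 (k = -⅕*(-3)*(-4) = (⅗)*(-4) = -12/5 ≈ -2.4000)
u(f, R) = 1788/5 (u(f, R) = -12/5 + 6*(2*5*(1 + 5)) = -12/5 + 6*(2*5*6) = -12/5 + 6*60 = -12/5 + 360 = 1788/5)
-41900 - u(216, -175) = -41900 - 1*1788/5 = -41900 - 1788/5 = -211288/5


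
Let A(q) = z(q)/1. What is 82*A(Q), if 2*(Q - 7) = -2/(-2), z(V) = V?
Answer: 615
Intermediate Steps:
Q = 15/2 (Q = 7 + (-2/(-2))/2 = 7 + (-2*(-1/2))/2 = 7 + (1/2)*1 = 7 + 1/2 = 15/2 ≈ 7.5000)
A(q) = q (A(q) = q/1 = q*1 = q)
82*A(Q) = 82*(15/2) = 615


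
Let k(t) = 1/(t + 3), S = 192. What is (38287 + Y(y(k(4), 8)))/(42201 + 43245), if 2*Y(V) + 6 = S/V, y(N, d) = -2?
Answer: 19118/42723 ≈ 0.44749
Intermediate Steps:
k(t) = 1/(3 + t)
Y(V) = -3 + 96/V (Y(V) = -3 + (192/V)/2 = -3 + 96/V)
(38287 + Y(y(k(4), 8)))/(42201 + 43245) = (38287 + (-3 + 96/(-2)))/(42201 + 43245) = (38287 + (-3 + 96*(-½)))/85446 = (38287 + (-3 - 48))*(1/85446) = (38287 - 51)*(1/85446) = 38236*(1/85446) = 19118/42723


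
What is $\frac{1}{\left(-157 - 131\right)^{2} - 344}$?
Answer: $\frac{1}{82600} \approx 1.2107 \cdot 10^{-5}$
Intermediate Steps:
$\frac{1}{\left(-157 - 131\right)^{2} - 344} = \frac{1}{\left(-288\right)^{2} - 344} = \frac{1}{82944 - 344} = \frac{1}{82600}$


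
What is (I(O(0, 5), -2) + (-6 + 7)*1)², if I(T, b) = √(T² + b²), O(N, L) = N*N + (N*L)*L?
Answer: 9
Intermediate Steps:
O(N, L) = N² + N*L² (O(N, L) = N² + (L*N)*L = N² + N*L²)
(I(O(0, 5), -2) + (-6 + 7)*1)² = (√((0*(0 + 5²))² + (-2)²) + (-6 + 7)*1)² = (√((0*(0 + 25))² + 4) + 1*1)² = (√((0*25)² + 4) + 1)² = (√(0² + 4) + 1)² = (√(0 + 4) + 1)² = (√4 + 1)² = (2 + 1)² = 3² = 9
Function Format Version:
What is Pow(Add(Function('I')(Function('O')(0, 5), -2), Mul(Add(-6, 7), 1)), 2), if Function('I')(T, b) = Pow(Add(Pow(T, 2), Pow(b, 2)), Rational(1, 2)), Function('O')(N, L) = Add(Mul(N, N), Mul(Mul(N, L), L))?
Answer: 9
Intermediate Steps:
Function('O')(N, L) = Add(Pow(N, 2), Mul(N, Pow(L, 2))) (Function('O')(N, L) = Add(Pow(N, 2), Mul(Mul(L, N), L)) = Add(Pow(N, 2), Mul(N, Pow(L, 2))))
Pow(Add(Function('I')(Function('O')(0, 5), -2), Mul(Add(-6, 7), 1)), 2) = Pow(Add(Pow(Add(Pow(Mul(0, Add(0, Pow(5, 2))), 2), Pow(-2, 2)), Rational(1, 2)), Mul(Add(-6, 7), 1)), 2) = Pow(Add(Pow(Add(Pow(Mul(0, Add(0, 25)), 2), 4), Rational(1, 2)), Mul(1, 1)), 2) = Pow(Add(Pow(Add(Pow(Mul(0, 25), 2), 4), Rational(1, 2)), 1), 2) = Pow(Add(Pow(Add(Pow(0, 2), 4), Rational(1, 2)), 1), 2) = Pow(Add(Pow(Add(0, 4), Rational(1, 2)), 1), 2) = Pow(Add(Pow(4, Rational(1, 2)), 1), 2) = Pow(Add(2, 1), 2) = Pow(3, 2) = 9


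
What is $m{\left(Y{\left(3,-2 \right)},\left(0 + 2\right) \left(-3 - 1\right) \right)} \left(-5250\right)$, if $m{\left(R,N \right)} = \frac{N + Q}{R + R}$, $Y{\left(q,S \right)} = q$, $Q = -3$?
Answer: $9625$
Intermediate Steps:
$m{\left(R,N \right)} = \frac{-3 + N}{2 R}$ ($m{\left(R,N \right)} = \frac{N - 3}{R + R} = \frac{-3 + N}{2 R}$)
$m{\left(Y{\left(3,-2 \right)},\left(0 + 2\right) \left(-3 - 1\right) \right)} \left(-5250\right) = \frac{-3 + \left(0 + 2\right) \left(-3 - 1\right)}{2 \cdot 3} \left(-5250\right) = \frac{1}{2} \cdot \frac{1}{3} \left(-3 + 2 \left(-4\right)\right) \left(-5250\right) = \frac{1}{2} \cdot \frac{1}{3} \left(-3 - 8\right) \left(-5250\right) = \frac{1}{2} \cdot \frac{1}{3} \left(-11\right) \left(-5250\right) = \left(- \frac{11}{6}\right) \left(-5250\right) = 9625$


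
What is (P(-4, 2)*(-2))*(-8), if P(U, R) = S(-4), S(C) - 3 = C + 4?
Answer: 48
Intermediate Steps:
S(C) = 7 + C (S(C) = 3 + (C + 4) = 3 + (4 + C) = 7 + C)
P(U, R) = 3 (P(U, R) = 7 - 4 = 3)
(P(-4, 2)*(-2))*(-8) = (3*(-2))*(-8) = -6*(-8) = 48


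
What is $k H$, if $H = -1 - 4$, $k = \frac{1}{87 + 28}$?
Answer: $- \frac{1}{23} \approx -0.043478$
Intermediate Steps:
$k = \frac{1}{115} \approx 0.0086956$
$H = -5$
$k H = \frac{1}{115} \left(-5\right) = - \frac{1}{23}$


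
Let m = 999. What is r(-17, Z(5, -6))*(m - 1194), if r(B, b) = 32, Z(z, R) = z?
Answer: -6240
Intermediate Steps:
r(-17, Z(5, -6))*(m - 1194) = 32*(999 - 1194) = 32*(-195) = -6240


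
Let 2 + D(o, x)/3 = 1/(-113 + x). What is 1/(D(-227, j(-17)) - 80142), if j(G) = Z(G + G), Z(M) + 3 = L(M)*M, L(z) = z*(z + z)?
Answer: -78724/6309571155 ≈ -1.2477e-5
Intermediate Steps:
L(z) = 2*z**2 (L(z) = z*(2*z) = 2*z**2)
Z(M) = -3 + 2*M**3 (Z(M) = -3 + (2*M**2)*M = -3 + 2*M**3)
j(G) = -3 + 16*G**3 (j(G) = -3 + 2*(G + G)**3 = -3 + 2*(2*G)**3 = -3 + 2*(8*G**3) = -3 + 16*G**3)
D(o, x) = -6 + 3/(-113 + x)
1/(D(-227, j(-17)) - 80142) = 1/(3*(227 - 2*(-3 + 16*(-17)**3))/(-113 + (-3 + 16*(-17)**3)) - 80142) = 1/(3*(227 - 2*(-3 + 16*(-4913)))/(-113 + (-3 + 16*(-4913))) - 80142) = 1/(3*(227 - 2*(-3 - 78608))/(-113 + (-3 - 78608)) - 80142) = 1/(3*(227 - 2*(-78611))/(-113 - 78611) - 80142) = 1/(3*(227 + 157222)/(-78724) - 80142) = 1/(3*(-1/78724)*157449 - 80142) = 1/(-472347/78724 - 80142) = 1/(-6309571155/78724) = -78724/6309571155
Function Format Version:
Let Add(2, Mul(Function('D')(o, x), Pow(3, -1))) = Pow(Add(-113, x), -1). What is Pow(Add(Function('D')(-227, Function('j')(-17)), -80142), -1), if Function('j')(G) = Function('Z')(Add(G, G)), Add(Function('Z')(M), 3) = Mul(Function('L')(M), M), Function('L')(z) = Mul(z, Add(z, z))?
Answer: Rational(-78724, 6309571155) ≈ -1.2477e-5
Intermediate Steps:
Function('L')(z) = Mul(2, Pow(z, 2)) (Function('L')(z) = Mul(z, Mul(2, z)) = Mul(2, Pow(z, 2)))
Function('Z')(M) = Add(-3, Mul(2, Pow(M, 3))) (Function('Z')(M) = Add(-3, Mul(Mul(2, Pow(M, 2)), M)) = Add(-3, Mul(2, Pow(M, 3))))
Function('j')(G) = Add(-3, Mul(16, Pow(G, 3))) (Function('j')(G) = Add(-3, Mul(2, Pow(Add(G, G), 3))) = Add(-3, Mul(2, Pow(Mul(2, G), 3))) = Add(-3, Mul(2, Mul(8, Pow(G, 3)))) = Add(-3, Mul(16, Pow(G, 3))))
Function('D')(o, x) = Add(-6, Mul(3, Pow(Add(-113, x), -1)))
Pow(Add(Function('D')(-227, Function('j')(-17)), -80142), -1) = Pow(Add(Mul(3, Pow(Add(-113, Add(-3, Mul(16, Pow(-17, 3)))), -1), Add(227, Mul(-2, Add(-3, Mul(16, Pow(-17, 3)))))), -80142), -1) = Pow(Add(Mul(3, Pow(Add(-113, Add(-3, Mul(16, -4913))), -1), Add(227, Mul(-2, Add(-3, Mul(16, -4913))))), -80142), -1) = Pow(Add(Mul(3, Pow(Add(-113, Add(-3, -78608)), -1), Add(227, Mul(-2, Add(-3, -78608)))), -80142), -1) = Pow(Add(Mul(3, Pow(Add(-113, -78611), -1), Add(227, Mul(-2, -78611))), -80142), -1) = Pow(Add(Mul(3, Pow(-78724, -1), Add(227, 157222)), -80142), -1) = Pow(Add(Mul(3, Rational(-1, 78724), 157449), -80142), -1) = Pow(Add(Rational(-472347, 78724), -80142), -1) = Pow(Rational(-6309571155, 78724), -1) = Rational(-78724, 6309571155)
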